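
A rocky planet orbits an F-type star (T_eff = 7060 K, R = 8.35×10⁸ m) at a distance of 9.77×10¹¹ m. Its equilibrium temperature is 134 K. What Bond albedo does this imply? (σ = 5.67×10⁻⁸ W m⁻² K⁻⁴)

A ≈ 0.29

L = 4πR_⋆²σT_⋆⁴ = 4π(8.35×10⁸)² × 5.67×10⁻⁸ × (7060)⁴ = 1.23×10²⁷ W.
S = L/(4πd²) = 103 W m⁻².
From T_eq⁴ = S(1−A)/(4σ): 1−A = 4σT_eq⁴/S.
1−A = 4 × 5.67×10⁻⁸ × (134)⁴ / 103 = 0.711.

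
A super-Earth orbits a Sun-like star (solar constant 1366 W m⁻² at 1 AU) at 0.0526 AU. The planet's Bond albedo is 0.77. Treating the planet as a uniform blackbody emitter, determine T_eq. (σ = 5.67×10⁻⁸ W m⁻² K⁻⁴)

T_eq ≈ 841 K

Flux at 0.0526 AU: S = 1366/0.0526² = 4.94×10⁵ W m⁻².
Energy balance: absorbed = emitted ⇒ πR²·S(1−A) = 4πR²·σT_eq⁴, so T_eq⁴ = S(1−A)/(4σ).
T_eq = [4.94×10⁵ × 0.23 / (4 × 5.67×10⁻⁸)]^(1/4) = (5.01×10¹¹)^(1/4) = 841 K.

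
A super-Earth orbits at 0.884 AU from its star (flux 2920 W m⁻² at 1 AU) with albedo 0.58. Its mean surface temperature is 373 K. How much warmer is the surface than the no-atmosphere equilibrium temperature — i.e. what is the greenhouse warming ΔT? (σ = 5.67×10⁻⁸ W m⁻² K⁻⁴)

ΔT ≈ 84.6 K

S = 2920/0.884² = 3737 W m⁻².
T_eq = [S(1−A)/(4σ)]^(1/4) = [3737×0.42/(4×5.67×10⁻⁸)]^(1/4) = 288.4 K.
ΔT = T_surf − T_eq = 373 − 288.4.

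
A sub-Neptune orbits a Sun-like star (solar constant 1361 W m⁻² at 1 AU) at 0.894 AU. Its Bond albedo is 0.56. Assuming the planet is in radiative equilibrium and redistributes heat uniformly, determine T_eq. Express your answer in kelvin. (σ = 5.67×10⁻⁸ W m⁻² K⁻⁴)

T_eq ≈ 240 K

Flux at 0.894 AU: S = 1361/0.894² = 1700 W m⁻².
Energy balance: absorbed = emitted ⇒ πR²·S(1−A) = 4πR²·σT_eq⁴, so T_eq⁴ = S(1−A)/(4σ).
T_eq = [1700 × 0.44 / (4 × 5.67×10⁻⁸)]^(1/4) = (3.30×10⁹)^(1/4) = 240 K.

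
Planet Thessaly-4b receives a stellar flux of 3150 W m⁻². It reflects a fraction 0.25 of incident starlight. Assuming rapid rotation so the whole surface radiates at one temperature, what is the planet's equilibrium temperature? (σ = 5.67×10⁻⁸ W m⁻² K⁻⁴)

T_eq ≈ 319 K

Energy balance: absorbed = emitted ⇒ πR²·S(1−A) = 4πR²·σT_eq⁴, so T_eq⁴ = S(1−A)/(4σ).
T_eq = [3150 × 0.75 / (4 × 5.67×10⁻⁸)]^(1/4) = (1.04×10¹⁰)^(1/4) = 319 K.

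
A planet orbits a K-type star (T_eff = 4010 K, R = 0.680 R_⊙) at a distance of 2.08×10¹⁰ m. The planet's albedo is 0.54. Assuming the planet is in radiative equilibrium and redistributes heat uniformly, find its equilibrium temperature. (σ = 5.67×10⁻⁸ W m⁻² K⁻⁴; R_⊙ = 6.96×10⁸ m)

T_eq ≈ 352 K

R_⋆ = 0.680 × 6.96×10⁸ = 4.73×10⁸ m.
L = 4πR_⋆²σT_⋆⁴ = 4π(4.73×10⁸)² × 5.67×10⁻⁸ × (4010)⁴ = 4.13×10²⁵ W.
S = L/(4πd²) = 7590 W m⁻².
Energy balance: absorbed = emitted ⇒ πR²·S(1−A) = 4πR²·σT_eq⁴, so T_eq⁴ = S(1−A)/(4σ).
T_eq = [7590 × 0.46 / (4 × 5.67×10⁻⁸)]^(1/4) = (1.54×10¹⁰)^(1/4) = 352 K.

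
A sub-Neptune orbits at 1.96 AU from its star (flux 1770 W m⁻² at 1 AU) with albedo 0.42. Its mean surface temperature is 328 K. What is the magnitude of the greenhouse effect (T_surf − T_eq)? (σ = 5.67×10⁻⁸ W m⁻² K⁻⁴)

S = 1770/1.96² = 460.7 W m⁻².
T_eq = [S(1−A)/(4σ)]^(1/4) = [460.7×0.58/(4×5.67×10⁻⁸)]^(1/4) = 185.3 K.
ΔT = T_surf − T_eq = 328 − 185.3.

ΔT ≈ 142.7 K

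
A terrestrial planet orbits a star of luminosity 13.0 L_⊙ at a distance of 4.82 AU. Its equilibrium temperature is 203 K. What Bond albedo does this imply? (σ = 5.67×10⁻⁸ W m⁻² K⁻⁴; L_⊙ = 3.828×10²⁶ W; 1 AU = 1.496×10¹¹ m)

A ≈ 0.49

d = 4.82 AU = 7.21×10¹¹ m.
L = 13.0 × 3.828×10²⁶ = 4.98×10²⁷ W.
Flux: S = L/(4πd²) = 4.98×10²⁷/(4π×(7.21×10¹¹)²) = 762 W m⁻².
From T_eq⁴ = S(1−A)/(4σ): 1−A = 4σT_eq⁴/S.
1−A = 4 × 5.67×10⁻⁸ × (203)⁴ / 762 = 0.506.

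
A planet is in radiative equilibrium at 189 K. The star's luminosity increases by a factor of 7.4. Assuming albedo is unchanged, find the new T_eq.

T_eq ≈ 312 K

T_eq ∝ L^(1/4) · d^(−1/2).
T′ = 189 × 7.4^(1/4) = 312 K.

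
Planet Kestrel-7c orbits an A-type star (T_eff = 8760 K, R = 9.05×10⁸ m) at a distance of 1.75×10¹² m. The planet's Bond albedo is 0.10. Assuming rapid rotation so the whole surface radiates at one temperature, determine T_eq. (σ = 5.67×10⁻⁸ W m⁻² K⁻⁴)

T_eq ≈ 137 K

L = 4πR_⋆²σT_⋆⁴ = 4π(9.05×10⁸)² × 5.67×10⁻⁸ × (8760)⁴ = 3.44×10²⁷ W.
S = L/(4πd²) = 89.3 W m⁻².
Energy balance: absorbed = emitted ⇒ πR²·S(1−A) = 4πR²·σT_eq⁴, so T_eq⁴ = S(1−A)/(4σ).
T_eq = [89.3 × 0.90 / (4 × 5.67×10⁻⁸)]^(1/4) = (3.54×10⁸)^(1/4) = 137 K.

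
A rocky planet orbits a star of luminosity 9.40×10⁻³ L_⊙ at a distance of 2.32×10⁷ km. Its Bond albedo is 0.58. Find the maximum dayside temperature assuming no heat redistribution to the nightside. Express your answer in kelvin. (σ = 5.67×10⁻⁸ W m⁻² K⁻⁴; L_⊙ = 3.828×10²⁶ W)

T_ss ≈ 251 K

d = 2.32×10⁷ km = 2.32×10¹⁰ m.
L = 9.40×10⁻³ × 3.828×10²⁶ = 3.60×10²⁴ W.
Flux: S = L/(4πd²) = 3.60×10²⁴/(4π×(2.32×10¹⁰)²) = 532 W m⁻².
With no redistribution each surface element balances locally: S(1−A) = σT⁴.
T = [532 × 0.42 / 5.67×10⁻⁸]^(1/4) = (3.94×10⁹)^(1/4) = 251 K.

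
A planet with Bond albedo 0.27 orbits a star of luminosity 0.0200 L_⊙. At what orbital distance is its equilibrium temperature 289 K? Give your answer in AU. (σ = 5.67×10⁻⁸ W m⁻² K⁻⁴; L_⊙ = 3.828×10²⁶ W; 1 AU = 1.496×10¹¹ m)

d ≈ 0.112 AU

L = 0.0200 × 3.828×10²⁶ = 7.66×10²⁴ W.
From T_eq⁴ = L(1−A)/(16πσd²): d = √[L(1−A)/(16πσT_eq⁴)].
d = √[7.66×10²⁴ × 0.73 / (16π × 5.67×10⁻⁸ × (289)⁴)] = 1.68×10¹⁰ m = 0.112 AU.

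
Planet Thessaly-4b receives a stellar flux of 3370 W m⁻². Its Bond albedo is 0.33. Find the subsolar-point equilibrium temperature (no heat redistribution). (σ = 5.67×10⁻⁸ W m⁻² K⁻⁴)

At the subsolar point the surface absorbs S(1−A) and emits σT⁴ per unit area — no factor of 4, since only the local patch is in balance.
T = [3370 × 0.67 / 5.67×10⁻⁸]^(1/4) = (3.98×10¹⁰)^(1/4) = 447 K.

T_ss ≈ 447 K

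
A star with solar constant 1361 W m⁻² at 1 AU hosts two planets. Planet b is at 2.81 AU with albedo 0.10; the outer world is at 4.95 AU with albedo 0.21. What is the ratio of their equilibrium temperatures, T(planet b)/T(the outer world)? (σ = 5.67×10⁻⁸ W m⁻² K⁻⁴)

T₁/T₂ ≈ 1.371

T_eq = [S₀(1−A)/(4σd²)]^(1/4), so T ∝ (1−A)^(1/4) / √d.
T₁ = [1361×0.90/(4×5.67×10⁻⁸×2.81²)]^(1/4) = 161.72 K.
T₂ = [1361×0.79/(4×5.67×10⁻⁸×4.95²)]^(1/4) = 117.94 K.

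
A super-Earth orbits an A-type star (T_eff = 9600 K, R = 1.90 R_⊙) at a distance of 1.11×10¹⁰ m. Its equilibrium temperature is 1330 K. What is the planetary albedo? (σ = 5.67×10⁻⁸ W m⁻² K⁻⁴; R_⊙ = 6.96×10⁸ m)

A ≈ 0.90

R_⋆ = 1.90 × 6.96×10⁸ = 1.32×10⁹ m.
L = 4πR_⋆²σT_⋆⁴ = 4π(1.32×10⁹)² × 5.67×10⁻⁸ × (9600)⁴ = 1.06×10²⁸ W.
S = L/(4πd²) = 6.84×10⁶ W m⁻².
From T_eq⁴ = S(1−A)/(4σ): 1−A = 4σT_eq⁴/S.
1−A = 4 × 5.67×10⁻⁸ × (1330)⁴ / 6.84×10⁶ = 0.104.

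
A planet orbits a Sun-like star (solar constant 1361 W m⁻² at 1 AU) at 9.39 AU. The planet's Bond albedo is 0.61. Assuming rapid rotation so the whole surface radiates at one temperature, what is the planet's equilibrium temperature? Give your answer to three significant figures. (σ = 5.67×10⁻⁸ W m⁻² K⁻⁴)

Flux at 9.39 AU: S = 1361/9.39² = 15.4 W m⁻².
Energy balance: absorbed = emitted ⇒ πR²·S(1−A) = 4πR²·σT_eq⁴, so T_eq⁴ = S(1−A)/(4σ).
T_eq = [15.4 × 0.39 / (4 × 5.67×10⁻⁸)]^(1/4) = (2.65×10⁷)^(1/4) = 71.8 K.

T_eq ≈ 71.8 K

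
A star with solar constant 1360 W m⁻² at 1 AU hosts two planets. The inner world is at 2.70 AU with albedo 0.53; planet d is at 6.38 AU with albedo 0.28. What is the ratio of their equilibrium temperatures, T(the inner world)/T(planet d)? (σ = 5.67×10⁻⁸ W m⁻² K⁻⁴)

T_eq = [S₀(1−A)/(4σd²)]^(1/4), so T ∝ (1−A)^(1/4) / √d.
T₁ = [1360×0.47/(4×5.67×10⁻⁸×2.70²)]^(1/4) = 140.22 K.
T₂ = [1360×0.72/(4×5.67×10⁻⁸×6.38²)]^(1/4) = 101.48 K.

T₁/T₂ ≈ 1.382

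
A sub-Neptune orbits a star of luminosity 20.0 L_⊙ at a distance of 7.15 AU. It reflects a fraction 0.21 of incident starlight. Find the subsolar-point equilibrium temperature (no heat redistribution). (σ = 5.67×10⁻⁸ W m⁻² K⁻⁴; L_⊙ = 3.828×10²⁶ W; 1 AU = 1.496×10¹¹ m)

T_ss ≈ 293 K

d = 7.15 AU = 1.07×10¹² m.
L = 20.0 × 3.828×10²⁶ = 7.66×10²⁷ W.
Flux: S = L/(4πd²) = 7.66×10²⁷/(4π×(1.07×10¹²)²) = 532 W m⁻².
At the subsolar point the surface absorbs S(1−A) and emits σT⁴ per unit area — no factor of 4, since only the local patch is in balance.
T = [532 × 0.79 / 5.67×10⁻⁸]^(1/4) = (7.42×10⁹)^(1/4) = 293 K.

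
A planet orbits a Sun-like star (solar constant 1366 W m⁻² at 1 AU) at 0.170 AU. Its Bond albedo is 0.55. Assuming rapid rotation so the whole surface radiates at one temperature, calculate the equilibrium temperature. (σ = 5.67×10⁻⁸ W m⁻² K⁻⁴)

T_eq ≈ 553 K

Flux at 0.170 AU: S = 1366/0.170² = 4.73×10⁴ W m⁻².
Energy balance: absorbed = emitted ⇒ πR²·S(1−A) = 4πR²·σT_eq⁴, so T_eq⁴ = S(1−A)/(4σ).
T_eq = [4.73×10⁴ × 0.45 / (4 × 5.67×10⁻⁸)]^(1/4) = (9.38×10¹⁰)^(1/4) = 553 K.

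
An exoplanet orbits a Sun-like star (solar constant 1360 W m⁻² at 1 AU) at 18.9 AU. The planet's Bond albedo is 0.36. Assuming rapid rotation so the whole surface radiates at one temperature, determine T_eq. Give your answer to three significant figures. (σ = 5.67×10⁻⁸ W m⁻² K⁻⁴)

T_eq ≈ 57.3 K

Flux at 18.9 AU: S = 1360/18.9² = 3.81 W m⁻².
Energy balance: absorbed = emitted ⇒ πR²·S(1−A) = 4πR²·σT_eq⁴, so T_eq⁴ = S(1−A)/(4σ).
T_eq = [3.81 × 0.64 / (4 × 5.67×10⁻⁸)]^(1/4) = (1.07×10⁷)^(1/4) = 57.3 K.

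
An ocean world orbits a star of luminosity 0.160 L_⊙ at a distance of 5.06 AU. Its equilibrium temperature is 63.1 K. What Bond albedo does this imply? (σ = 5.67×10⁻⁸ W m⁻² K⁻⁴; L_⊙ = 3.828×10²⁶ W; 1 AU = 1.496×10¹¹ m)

A ≈ 0.58

d = 5.06 AU = 7.57×10¹¹ m.
L = 0.160 × 3.828×10²⁶ = 6.12×10²⁵ W.
Flux: S = L/(4πd²) = 6.12×10²⁵/(4π×(7.57×10¹¹)²) = 8.51 W m⁻².
From T_eq⁴ = S(1−A)/(4σ): 1−A = 4σT_eq⁴/S.
1−A = 4 × 5.67×10⁻⁸ × (63.1)⁴ / 8.51 = 0.423.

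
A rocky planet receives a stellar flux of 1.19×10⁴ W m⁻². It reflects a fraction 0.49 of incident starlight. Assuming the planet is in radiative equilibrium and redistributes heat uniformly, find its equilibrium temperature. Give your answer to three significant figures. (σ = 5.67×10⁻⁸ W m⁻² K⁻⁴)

T_eq ≈ 404 K

Energy balance: absorbed = emitted ⇒ πR²·S(1−A) = 4πR²·σT_eq⁴, so T_eq⁴ = S(1−A)/(4σ).
T_eq = [1.19×10⁴ × 0.51 / (4 × 5.67×10⁻⁸)]^(1/4) = (2.68×10¹⁰)^(1/4) = 404 K.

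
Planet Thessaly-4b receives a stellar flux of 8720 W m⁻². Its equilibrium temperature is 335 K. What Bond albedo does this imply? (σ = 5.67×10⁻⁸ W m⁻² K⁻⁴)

A ≈ 0.67

From T_eq⁴ = S(1−A)/(4σ): 1−A = 4σT_eq⁴/S.
1−A = 4 × 5.67×10⁻⁸ × (335)⁴ / 8720 = 0.328.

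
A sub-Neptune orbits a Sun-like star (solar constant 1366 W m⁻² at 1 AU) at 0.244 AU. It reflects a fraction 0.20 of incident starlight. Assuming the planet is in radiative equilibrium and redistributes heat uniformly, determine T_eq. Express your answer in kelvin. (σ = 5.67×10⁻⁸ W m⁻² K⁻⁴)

Flux at 0.244 AU: S = 1366/0.244² = 2.29×10⁴ W m⁻².
Energy balance: absorbed = emitted ⇒ πR²·S(1−A) = 4πR²·σT_eq⁴, so T_eq⁴ = S(1−A)/(4σ).
T_eq = [2.29×10⁴ × 0.80 / (4 × 5.67×10⁻⁸)]^(1/4) = (8.09×10¹⁰)^(1/4) = 533 K.

T_eq ≈ 533 K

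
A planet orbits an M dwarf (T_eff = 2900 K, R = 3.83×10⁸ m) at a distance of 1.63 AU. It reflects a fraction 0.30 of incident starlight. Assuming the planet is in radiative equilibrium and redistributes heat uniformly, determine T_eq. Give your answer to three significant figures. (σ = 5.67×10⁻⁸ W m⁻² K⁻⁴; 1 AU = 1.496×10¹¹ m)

d = 1.63 AU = 2.44×10¹¹ m.
L = 4πR_⋆²σT_⋆⁴ = 4π(3.83×10⁸)² × 5.67×10⁻⁸ × (2900)⁴ = 7.39×10²⁴ W.
S = L/(4πd²) = 9.89 W m⁻².
Energy balance: absorbed = emitted ⇒ πR²·S(1−A) = 4πR²·σT_eq⁴, so T_eq⁴ = S(1−A)/(4σ).
T_eq = [9.89 × 0.70 / (4 × 5.67×10⁻⁸)]^(1/4) = (3.05×10⁷)^(1/4) = 74.3 K.

T_eq ≈ 74.3 K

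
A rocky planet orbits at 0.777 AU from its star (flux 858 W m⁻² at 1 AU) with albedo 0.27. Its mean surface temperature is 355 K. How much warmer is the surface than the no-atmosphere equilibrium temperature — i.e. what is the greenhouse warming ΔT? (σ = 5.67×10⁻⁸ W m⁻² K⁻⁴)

ΔT ≈ 94.9 K

S = 858/0.777² = 1421 W m⁻².
T_eq = [S(1−A)/(4σ)]^(1/4) = [1421×0.73/(4×5.67×10⁻⁸)]^(1/4) = 260.1 K.
ΔT = T_surf − T_eq = 355 − 260.1.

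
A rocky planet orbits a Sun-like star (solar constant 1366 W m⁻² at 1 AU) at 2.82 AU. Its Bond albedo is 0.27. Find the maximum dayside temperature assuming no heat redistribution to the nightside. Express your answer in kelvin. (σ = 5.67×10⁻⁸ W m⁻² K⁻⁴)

Flux at 2.82 AU: S = 1366/2.82² = 172 W m⁻².
With no redistribution each surface element balances locally: S(1−A) = σT⁴.
T = [172 × 0.73 / 5.67×10⁻⁸]^(1/4) = (2.21×10⁹)^(1/4) = 217 K.

T_ss ≈ 217 K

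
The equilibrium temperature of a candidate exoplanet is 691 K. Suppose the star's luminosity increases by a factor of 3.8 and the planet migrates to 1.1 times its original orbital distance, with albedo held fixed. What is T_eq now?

T_eq ≈ 920 K

T_eq ∝ L^(1/4) · d^(−1/2).
T′ = 691 × 3.8^(1/4) / 1.1^(1/2) = 920 K.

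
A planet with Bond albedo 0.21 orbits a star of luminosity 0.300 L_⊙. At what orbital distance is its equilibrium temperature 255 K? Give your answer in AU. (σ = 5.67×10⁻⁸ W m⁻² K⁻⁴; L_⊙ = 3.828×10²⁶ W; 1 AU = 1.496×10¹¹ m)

d ≈ 0.580 AU

L = 0.300 × 3.828×10²⁶ = 1.15×10²⁶ W.
From T_eq⁴ = L(1−A)/(16πσd²): d = √[L(1−A)/(16πσT_eq⁴)].
d = √[1.15×10²⁶ × 0.79 / (16π × 5.67×10⁻⁸ × (255)⁴)] = 8.68×10¹⁰ m = 0.580 AU.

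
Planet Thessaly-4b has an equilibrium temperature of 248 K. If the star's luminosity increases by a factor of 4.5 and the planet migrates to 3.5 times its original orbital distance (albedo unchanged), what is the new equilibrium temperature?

T_eq ∝ L^(1/4) · d^(−1/2).
T′ = 248 × 4.5^(1/4) / 3.5^(1/2) = 193 K.

T_eq ≈ 193 K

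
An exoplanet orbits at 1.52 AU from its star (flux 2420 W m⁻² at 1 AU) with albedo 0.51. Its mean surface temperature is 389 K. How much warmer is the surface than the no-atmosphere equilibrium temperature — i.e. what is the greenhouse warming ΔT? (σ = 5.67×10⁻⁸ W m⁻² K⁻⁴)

S = 2420/1.52² = 1047 W m⁻².
T_eq = [S(1−A)/(4σ)]^(1/4) = [1047×0.49/(4×5.67×10⁻⁸)]^(1/4) = 218.1 K.
ΔT = T_surf − T_eq = 389 − 218.1.

ΔT ≈ 170.9 K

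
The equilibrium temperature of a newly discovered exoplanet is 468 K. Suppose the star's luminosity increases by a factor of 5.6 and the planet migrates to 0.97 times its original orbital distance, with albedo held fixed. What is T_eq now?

T_eq ∝ L^(1/4) · d^(−1/2).
T′ = 468 × 5.6^(1/4) / 0.97^(1/2) = 731 K.

T_eq ≈ 731 K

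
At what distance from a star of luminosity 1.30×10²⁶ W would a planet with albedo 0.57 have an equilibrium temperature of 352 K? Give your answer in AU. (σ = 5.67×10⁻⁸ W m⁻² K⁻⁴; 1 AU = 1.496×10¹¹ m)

From T_eq⁴ = L(1−A)/(16πσd²): d = √[L(1−A)/(16πσT_eq⁴)].
d = √[1.30×10²⁶ × 0.43 / (16π × 5.67×10⁻⁸ × (352)⁴)] = 3.57×10¹⁰ m = 0.239 AU.

d ≈ 0.239 AU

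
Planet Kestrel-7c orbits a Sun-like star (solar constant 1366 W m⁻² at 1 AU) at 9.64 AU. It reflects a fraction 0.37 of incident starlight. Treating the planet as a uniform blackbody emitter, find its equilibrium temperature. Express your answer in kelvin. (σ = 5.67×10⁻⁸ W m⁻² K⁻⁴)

T_eq ≈ 79.9 K

Flux at 9.64 AU: S = 1366/9.64² = 14.7 W m⁻².
Energy balance: absorbed = emitted ⇒ πR²·S(1−A) = 4πR²·σT_eq⁴, so T_eq⁴ = S(1−A)/(4σ).
T_eq = [14.7 × 0.63 / (4 × 5.67×10⁻⁸)]^(1/4) = (4.08×10⁷)^(1/4) = 79.9 K.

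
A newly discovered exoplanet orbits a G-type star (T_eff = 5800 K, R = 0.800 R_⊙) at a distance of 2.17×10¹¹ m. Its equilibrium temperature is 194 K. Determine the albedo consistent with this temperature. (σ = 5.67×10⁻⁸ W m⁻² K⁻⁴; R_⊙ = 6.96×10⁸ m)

R_⋆ = 0.800 × 6.96×10⁸ = 5.57×10⁸ m.
L = 4πR_⋆²σT_⋆⁴ = 4π(5.57×10⁸)² × 5.67×10⁻⁸ × (5800)⁴ = 2.50×10²⁶ W.
S = L/(4πd²) = 422 W m⁻².
From T_eq⁴ = S(1−A)/(4σ): 1−A = 4σT_eq⁴/S.
1−A = 4 × 5.67×10⁻⁸ × (194)⁴ / 422 = 0.760.

A ≈ 0.24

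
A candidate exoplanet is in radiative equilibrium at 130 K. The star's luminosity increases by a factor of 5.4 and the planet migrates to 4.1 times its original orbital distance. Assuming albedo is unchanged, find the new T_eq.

T_eq ∝ L^(1/4) · d^(−1/2).
T′ = 130 × 5.4^(1/4) / 4.1^(1/2) = 97.9 K.

T_eq ≈ 97.9 K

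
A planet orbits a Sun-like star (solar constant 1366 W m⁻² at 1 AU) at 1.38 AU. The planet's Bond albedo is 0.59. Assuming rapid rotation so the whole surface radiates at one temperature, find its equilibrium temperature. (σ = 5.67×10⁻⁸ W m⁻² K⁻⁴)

Flux at 1.38 AU: S = 1366/1.38² = 717 W m⁻².
Energy balance: absorbed = emitted ⇒ πR²·S(1−A) = 4πR²·σT_eq⁴, so T_eq⁴ = S(1−A)/(4σ).
T_eq = [717 × 0.41 / (4 × 5.67×10⁻⁸)]^(1/4) = (1.30×10⁹)^(1/4) = 190 K.

T_eq ≈ 190 K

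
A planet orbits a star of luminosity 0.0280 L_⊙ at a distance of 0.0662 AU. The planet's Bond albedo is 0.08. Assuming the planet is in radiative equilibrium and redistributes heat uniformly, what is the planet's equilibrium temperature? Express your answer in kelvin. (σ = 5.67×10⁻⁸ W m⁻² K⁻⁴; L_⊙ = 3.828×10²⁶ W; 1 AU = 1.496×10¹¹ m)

d = 0.0662 AU = 9.90×10⁹ m.
L = 0.0280 × 3.828×10²⁶ = 1.07×10²⁵ W.
Flux: S = L/(4πd²) = 1.07×10²⁵/(4π×(9.90×10⁹)²) = 8700 W m⁻².
Energy balance: absorbed = emitted ⇒ πR²·S(1−A) = 4πR²·σT_eq⁴, so T_eq⁴ = S(1−A)/(4σ).
T_eq = [8700 × 0.92 / (4 × 5.67×10⁻⁸)]^(1/4) = (3.53×10¹⁰)^(1/4) = 433 K.

T_eq ≈ 433 K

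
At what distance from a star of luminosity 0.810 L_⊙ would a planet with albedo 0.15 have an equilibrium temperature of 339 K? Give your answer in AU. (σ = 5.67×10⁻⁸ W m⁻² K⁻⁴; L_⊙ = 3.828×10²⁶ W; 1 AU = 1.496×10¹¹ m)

L = 0.810 × 3.828×10²⁶ = 3.10×10²⁶ W.
From T_eq⁴ = L(1−A)/(16πσd²): d = √[L(1−A)/(16πσT_eq⁴)].
d = √[3.10×10²⁶ × 0.85 / (16π × 5.67×10⁻⁸ × (339)⁴)] = 8.37×10¹⁰ m = 0.559 AU.

d ≈ 0.559 AU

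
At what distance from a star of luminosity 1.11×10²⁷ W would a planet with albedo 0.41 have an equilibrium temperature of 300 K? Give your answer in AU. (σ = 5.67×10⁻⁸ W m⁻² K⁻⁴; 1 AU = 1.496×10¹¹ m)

d ≈ 1.13 AU

From T_eq⁴ = L(1−A)/(16πσd²): d = √[L(1−A)/(16πσT_eq⁴)].
d = √[1.11×10²⁷ × 0.59 / (16π × 5.67×10⁻⁸ × (300)⁴)] = 1.68×10¹¹ m = 1.13 AU.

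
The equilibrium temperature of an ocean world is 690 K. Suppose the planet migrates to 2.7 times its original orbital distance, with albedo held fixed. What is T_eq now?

T_eq ∝ L^(1/4) · d^(−1/2).
T′ = 690 / 2.7^(1/2) = 420 K.

T_eq ≈ 420 K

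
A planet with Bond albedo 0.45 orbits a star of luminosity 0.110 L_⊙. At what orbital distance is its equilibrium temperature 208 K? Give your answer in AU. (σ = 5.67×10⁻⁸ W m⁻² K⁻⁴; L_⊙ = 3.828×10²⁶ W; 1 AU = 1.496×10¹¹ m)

L = 0.110 × 3.828×10²⁶ = 4.21×10²⁵ W.
From T_eq⁴ = L(1−A)/(16πσd²): d = √[L(1−A)/(16πσT_eq⁴)].
d = √[4.21×10²⁵ × 0.55 / (16π × 5.67×10⁻⁸ × (208)⁴)] = 6.59×10¹⁰ m = 0.440 AU.

d ≈ 0.440 AU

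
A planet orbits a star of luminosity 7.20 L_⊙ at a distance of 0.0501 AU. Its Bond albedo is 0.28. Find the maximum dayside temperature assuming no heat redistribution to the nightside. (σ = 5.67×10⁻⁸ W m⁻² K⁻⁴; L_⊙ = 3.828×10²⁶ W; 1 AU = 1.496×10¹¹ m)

T_ss ≈ 2650 K

d = 0.0501 AU = 7.49×10⁹ m.
L = 7.20 × 3.828×10²⁶ = 2.76×10²⁷ W.
Flux: S = L/(4πd²) = 2.76×10²⁷/(4π×(7.49×10⁹)²) = 3.90×10⁶ W m⁻².
With no redistribution each surface element balances locally: S(1−A) = σT⁴.
T = [3.90×10⁶ × 0.72 / 5.67×10⁻⁸]^(1/4) = (4.96×10¹³)^(1/4) = 2650 K.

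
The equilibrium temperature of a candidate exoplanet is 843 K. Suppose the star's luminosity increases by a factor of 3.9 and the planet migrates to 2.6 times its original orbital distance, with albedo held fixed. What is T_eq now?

T_eq ≈ 735 K

T_eq ∝ L^(1/4) · d^(−1/2).
T′ = 843 × 3.9^(1/4) / 2.6^(1/2) = 735 K.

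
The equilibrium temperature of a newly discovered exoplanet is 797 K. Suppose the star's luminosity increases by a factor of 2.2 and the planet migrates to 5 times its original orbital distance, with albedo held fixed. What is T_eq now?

T_eq ≈ 434 K

T_eq ∝ L^(1/4) · d^(−1/2).
T′ = 797 × 2.2^(1/4) / 5^(1/2) = 434 K.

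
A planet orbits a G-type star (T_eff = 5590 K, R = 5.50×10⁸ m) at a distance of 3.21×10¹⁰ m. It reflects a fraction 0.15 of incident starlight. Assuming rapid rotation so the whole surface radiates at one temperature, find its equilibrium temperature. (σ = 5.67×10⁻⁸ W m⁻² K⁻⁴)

L = 4πR_⋆²σT_⋆⁴ = 4π(5.50×10⁸)² × 5.67×10⁻⁸ × (5590)⁴ = 2.10×10²⁶ W.
S = L/(4πd²) = 1.63×10⁴ W m⁻².
Energy balance: absorbed = emitted ⇒ πR²·S(1−A) = 4πR²·σT_eq⁴, so T_eq⁴ = S(1−A)/(4σ).
T_eq = [1.63×10⁴ × 0.85 / (4 × 5.67×10⁻⁸)]^(1/4) = (6.09×10¹⁰)^(1/4) = 497 K.

T_eq ≈ 497 K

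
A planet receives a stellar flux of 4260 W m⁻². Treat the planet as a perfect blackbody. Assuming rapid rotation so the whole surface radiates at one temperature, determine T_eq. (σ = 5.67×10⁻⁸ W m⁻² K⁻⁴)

Energy balance: absorbed = emitted ⇒ πR²·S(1−A) = 4πR²·σT_eq⁴, so T_eq⁴ = S(1−A)/(4σ).
T_eq = [4260 × 1.00 / (4 × 5.67×10⁻⁸)]^(1/4) = (1.88×10¹⁰)^(1/4) = 370 K.

T_eq ≈ 370 K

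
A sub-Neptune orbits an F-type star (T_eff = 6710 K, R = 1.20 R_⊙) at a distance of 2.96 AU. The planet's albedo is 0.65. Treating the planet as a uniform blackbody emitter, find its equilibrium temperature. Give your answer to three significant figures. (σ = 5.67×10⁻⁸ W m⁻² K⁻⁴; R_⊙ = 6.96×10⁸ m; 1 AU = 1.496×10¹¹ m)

T_eq ≈ 158 K

R_⋆ = 1.20 × 6.96×10⁸ = 8.35×10⁸ m.
d = 2.96 AU = 4.43×10¹¹ m.
L = 4πR_⋆²σT_⋆⁴ = 4π(8.35×10⁸)² × 5.67×10⁻⁸ × (6710)⁴ = 1.01×10²⁷ W.
S = L/(4πd²) = 409 W m⁻².
Energy balance: absorbed = emitted ⇒ πR²·S(1−A) = 4πR²·σT_eq⁴, so T_eq⁴ = S(1−A)/(4σ).
T_eq = [409 × 0.35 / (4 × 5.67×10⁻⁸)]^(1/4) = (6.31×10⁸)^(1/4) = 158 K.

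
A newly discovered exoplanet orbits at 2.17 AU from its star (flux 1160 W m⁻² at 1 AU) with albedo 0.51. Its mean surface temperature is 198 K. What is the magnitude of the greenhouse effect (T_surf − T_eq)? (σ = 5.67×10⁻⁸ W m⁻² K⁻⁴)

S = 1160/2.17² = 246.3 W m⁻².
T_eq = [S(1−A)/(4σ)]^(1/4) = [246.3×0.49/(4×5.67×10⁻⁸)]^(1/4) = 151.9 K.
ΔT = T_surf − T_eq = 198 − 151.9.

ΔT ≈ 46.1 K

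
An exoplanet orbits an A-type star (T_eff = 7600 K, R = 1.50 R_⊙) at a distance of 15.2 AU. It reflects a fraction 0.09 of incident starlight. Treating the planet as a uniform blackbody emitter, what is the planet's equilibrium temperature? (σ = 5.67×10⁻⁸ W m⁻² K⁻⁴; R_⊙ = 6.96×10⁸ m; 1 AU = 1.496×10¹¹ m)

T_eq ≈ 112 K

R_⋆ = 1.50 × 6.96×10⁸ = 1.04×10⁹ m.
d = 15.2 AU = 2.27×10¹² m.
L = 4πR_⋆²σT_⋆⁴ = 4π(1.04×10⁹)² × 5.67×10⁻⁸ × (7600)⁴ = 2.59×10²⁷ W.
S = L/(4πd²) = 39.9 W m⁻².
Energy balance: absorbed = emitted ⇒ πR²·S(1−A) = 4πR²·σT_eq⁴, so T_eq⁴ = S(1−A)/(4σ).
T_eq = [39.9 × 0.91 / (4 × 5.67×10⁻⁸)]^(1/4) = (1.60×10⁸)^(1/4) = 112 K.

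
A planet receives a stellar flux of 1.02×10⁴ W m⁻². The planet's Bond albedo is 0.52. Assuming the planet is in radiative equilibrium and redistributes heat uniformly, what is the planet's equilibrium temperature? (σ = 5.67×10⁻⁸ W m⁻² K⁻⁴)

Energy balance: absorbed = emitted ⇒ πR²·S(1−A) = 4πR²·σT_eq⁴, so T_eq⁴ = S(1−A)/(4σ).
T_eq = [1.02×10⁴ × 0.48 / (4 × 5.67×10⁻⁸)]^(1/4) = (2.16×10¹⁰)^(1/4) = 383 K.

T_eq ≈ 383 K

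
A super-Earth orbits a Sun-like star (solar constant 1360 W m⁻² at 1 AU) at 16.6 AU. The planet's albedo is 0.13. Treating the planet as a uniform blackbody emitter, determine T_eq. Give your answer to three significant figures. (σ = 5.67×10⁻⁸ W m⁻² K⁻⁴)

Flux at 16.6 AU: S = 1360/16.6² = 4.94 W m⁻².
Energy balance: absorbed = emitted ⇒ πR²·S(1−A) = 4πR²·σT_eq⁴, so T_eq⁴ = S(1−A)/(4σ).
T_eq = [4.94 × 0.87 / (4 × 5.67×10⁻⁸)]^(1/4) = (1.89×10⁷)^(1/4) = 66.0 K.

T_eq ≈ 66.0 K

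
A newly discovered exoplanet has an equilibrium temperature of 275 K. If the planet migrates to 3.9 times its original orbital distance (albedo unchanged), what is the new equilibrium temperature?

T_eq ≈ 139 K

T_eq ∝ L^(1/4) · d^(−1/2).
T′ = 275 / 3.9^(1/2) = 139 K.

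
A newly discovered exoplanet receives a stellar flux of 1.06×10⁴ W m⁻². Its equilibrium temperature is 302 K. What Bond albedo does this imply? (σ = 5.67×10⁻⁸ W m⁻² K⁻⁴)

From T_eq⁴ = S(1−A)/(4σ): 1−A = 4σT_eq⁴/S.
1−A = 4 × 5.67×10⁻⁸ × (302)⁴ / 1.06×10⁴ = 0.178.

A ≈ 0.82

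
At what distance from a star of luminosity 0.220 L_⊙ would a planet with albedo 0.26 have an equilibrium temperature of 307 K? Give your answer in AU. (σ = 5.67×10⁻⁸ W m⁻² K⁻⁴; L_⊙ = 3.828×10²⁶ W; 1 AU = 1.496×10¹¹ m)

L = 0.220 × 3.828×10²⁶ = 8.42×10²⁵ W.
From T_eq⁴ = L(1−A)/(16πσd²): d = √[L(1−A)/(16πσT_eq⁴)].
d = √[8.42×10²⁵ × 0.74 / (16π × 5.67×10⁻⁸ × (307)⁴)] = 4.96×10¹⁰ m = 0.332 AU.

d ≈ 0.332 AU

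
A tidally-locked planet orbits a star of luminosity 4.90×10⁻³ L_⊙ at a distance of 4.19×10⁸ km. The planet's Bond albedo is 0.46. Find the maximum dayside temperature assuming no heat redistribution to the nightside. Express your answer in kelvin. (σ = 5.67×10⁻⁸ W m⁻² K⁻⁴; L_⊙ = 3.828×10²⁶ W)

T_ss ≈ 53.3 K

d = 4.19×10⁸ km = 4.19×10¹¹ m.
L = 4.90×10⁻³ × 3.828×10²⁶ = 1.88×10²⁴ W.
Flux: S = L/(4πd²) = 1.88×10²⁴/(4π×(4.19×10¹¹)²) = 0.850 W m⁻².
With no redistribution each surface element balances locally: S(1−A) = σT⁴.
T = [0.850 × 0.54 / 5.67×10⁻⁸]^(1/4) = (8.10×10⁶)^(1/4) = 53.3 K.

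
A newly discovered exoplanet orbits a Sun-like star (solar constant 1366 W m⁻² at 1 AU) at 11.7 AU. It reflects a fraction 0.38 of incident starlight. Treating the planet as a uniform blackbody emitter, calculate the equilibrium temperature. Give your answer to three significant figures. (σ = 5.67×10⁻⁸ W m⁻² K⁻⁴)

Flux at 11.7 AU: S = 1366/11.7² = 9.98 W m⁻².
Energy balance: absorbed = emitted ⇒ πR²·S(1−A) = 4πR²·σT_eq⁴, so T_eq⁴ = S(1−A)/(4σ).
T_eq = [9.98 × 0.62 / (4 × 5.67×10⁻⁸)]^(1/4) = (2.73×10⁷)^(1/4) = 72.3 K.

T_eq ≈ 72.3 K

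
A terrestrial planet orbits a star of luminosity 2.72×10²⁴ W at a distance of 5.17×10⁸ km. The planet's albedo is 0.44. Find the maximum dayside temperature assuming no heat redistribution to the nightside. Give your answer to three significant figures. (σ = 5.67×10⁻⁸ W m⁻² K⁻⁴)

T_ss ≈ 53.2 K

d = 5.17×10⁸ km = 5.17×10¹¹ m.
Flux: S = L/(4πd²) = 2.72×10²⁴/(4π×(5.17×10¹¹)²) = 0.810 W m⁻².
With no redistribution each surface element balances locally: S(1−A) = σT⁴.
T = [0.810 × 0.56 / 5.67×10⁻⁸]^(1/4) = (8.00×10⁶)^(1/4) = 53.2 K.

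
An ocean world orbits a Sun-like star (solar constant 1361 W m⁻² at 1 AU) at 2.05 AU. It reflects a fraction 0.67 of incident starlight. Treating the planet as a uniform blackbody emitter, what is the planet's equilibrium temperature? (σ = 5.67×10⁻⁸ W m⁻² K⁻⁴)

Flux at 2.05 AU: S = 1361/2.05² = 324 W m⁻².
Energy balance: absorbed = emitted ⇒ πR²·S(1−A) = 4πR²·σT_eq⁴, so T_eq⁴ = S(1−A)/(4σ).
T_eq = [324 × 0.33 / (4 × 5.67×10⁻⁸)]^(1/4) = (4.71×10⁸)^(1/4) = 147 K.

T_eq ≈ 147 K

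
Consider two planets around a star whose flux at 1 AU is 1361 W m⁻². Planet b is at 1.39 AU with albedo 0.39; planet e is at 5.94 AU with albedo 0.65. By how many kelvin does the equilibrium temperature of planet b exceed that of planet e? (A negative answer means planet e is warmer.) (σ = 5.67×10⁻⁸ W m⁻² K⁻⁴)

ΔT ≈ 120.8 K

T_eq = [S₀(1−A)/(4σd²)]^(1/4), so T ∝ (1−A)^(1/4) / √d.
T₁ = [1361×0.61/(4×5.67×10⁻⁸×1.39²)]^(1/4) = 208.63 K.
T₂ = [1361×0.35/(4×5.67×10⁻⁸×5.94²)]^(1/4) = 87.84 K.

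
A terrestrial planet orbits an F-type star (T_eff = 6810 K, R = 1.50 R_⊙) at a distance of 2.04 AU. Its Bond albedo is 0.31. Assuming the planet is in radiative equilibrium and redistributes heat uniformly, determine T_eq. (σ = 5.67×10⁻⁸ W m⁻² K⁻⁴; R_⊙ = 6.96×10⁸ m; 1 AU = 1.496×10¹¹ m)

R_⋆ = 1.50 × 6.96×10⁸ = 1.04×10⁹ m.
d = 2.04 AU = 3.05×10¹¹ m.
L = 4πR_⋆²σT_⋆⁴ = 4π(1.04×10⁹)² × 5.67×10⁻⁸ × (6810)⁴ = 1.67×10²⁷ W.
S = L/(4πd²) = 1430 W m⁻².
Energy balance: absorbed = emitted ⇒ πR²·S(1−A) = 4πR²·σT_eq⁴, so T_eq⁴ = S(1−A)/(4σ).
T_eq = [1430 × 0.69 / (4 × 5.67×10⁻⁸)]^(1/4) = (4.34×10⁹)^(1/4) = 257 K.

T_eq ≈ 257 K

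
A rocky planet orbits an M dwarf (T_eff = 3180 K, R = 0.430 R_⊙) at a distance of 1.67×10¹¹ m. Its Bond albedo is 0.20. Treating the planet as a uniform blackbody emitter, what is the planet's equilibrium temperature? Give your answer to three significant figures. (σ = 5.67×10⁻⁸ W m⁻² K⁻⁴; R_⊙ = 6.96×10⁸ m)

T_eq ≈ 90.0 K

R_⋆ = 0.430 × 6.96×10⁸ = 2.99×10⁸ m.
L = 4πR_⋆²σT_⋆⁴ = 4π(2.99×10⁸)² × 5.67×10⁻⁸ × (3180)⁴ = 6.53×10²⁴ W.
S = L/(4πd²) = 18.6 W m⁻².
Energy balance: absorbed = emitted ⇒ πR²·S(1−A) = 4πR²·σT_eq⁴, so T_eq⁴ = S(1−A)/(4σ).
T_eq = [18.6 × 0.80 / (4 × 5.67×10⁻⁸)]^(1/4) = (6.57×10⁷)^(1/4) = 90.0 K.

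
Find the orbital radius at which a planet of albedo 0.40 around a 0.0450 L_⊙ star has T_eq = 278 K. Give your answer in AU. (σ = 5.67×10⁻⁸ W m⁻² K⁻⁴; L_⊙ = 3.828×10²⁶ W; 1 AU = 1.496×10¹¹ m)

d ≈ 0.165 AU

L = 0.0450 × 3.828×10²⁶ = 1.72×10²⁵ W.
From T_eq⁴ = L(1−A)/(16πσd²): d = √[L(1−A)/(16πσT_eq⁴)].
d = √[1.72×10²⁵ × 0.60 / (16π × 5.67×10⁻⁸ × (278)⁴)] = 2.46×10¹⁰ m = 0.165 AU.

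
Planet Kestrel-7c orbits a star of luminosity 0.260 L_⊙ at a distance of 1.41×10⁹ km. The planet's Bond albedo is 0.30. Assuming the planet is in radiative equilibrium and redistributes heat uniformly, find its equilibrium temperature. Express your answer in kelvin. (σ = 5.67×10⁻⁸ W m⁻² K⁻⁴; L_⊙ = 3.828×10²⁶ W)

T_eq ≈ 59.2 K

d = 1.41×10⁹ km = 1.41×10¹² m.
L = 0.260 × 3.828×10²⁶ = 9.95×10²⁵ W.
Flux: S = L/(4πd²) = 9.95×10²⁵/(4π×(1.41×10¹²)²) = 3.98 W m⁻².
Energy balance: absorbed = emitted ⇒ πR²·S(1−A) = 4πR²·σT_eq⁴, so T_eq⁴ = S(1−A)/(4σ).
T_eq = [3.98 × 0.70 / (4 × 5.67×10⁻⁸)]^(1/4) = (1.23×10⁷)^(1/4) = 59.2 K.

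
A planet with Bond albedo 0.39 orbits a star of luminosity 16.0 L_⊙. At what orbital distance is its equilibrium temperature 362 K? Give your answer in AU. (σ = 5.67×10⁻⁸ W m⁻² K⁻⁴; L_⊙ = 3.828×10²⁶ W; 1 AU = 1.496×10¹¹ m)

d ≈ 1.85 AU

L = 16.0 × 3.828×10²⁶ = 6.12×10²⁷ W.
From T_eq⁴ = L(1−A)/(16πσd²): d = √[L(1−A)/(16πσT_eq⁴)].
d = √[6.12×10²⁷ × 0.61 / (16π × 5.67×10⁻⁸ × (362)⁴)] = 2.76×10¹¹ m = 1.85 AU.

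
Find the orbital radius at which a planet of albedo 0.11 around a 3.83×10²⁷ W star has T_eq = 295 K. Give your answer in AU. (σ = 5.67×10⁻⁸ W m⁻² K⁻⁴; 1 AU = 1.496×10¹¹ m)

d ≈ 2.66 AU

From T_eq⁴ = L(1−A)/(16πσd²): d = √[L(1−A)/(16πσT_eq⁴)].
d = √[3.83×10²⁷ × 0.89 / (16π × 5.67×10⁻⁸ × (295)⁴)] = 3.97×10¹¹ m = 2.66 AU.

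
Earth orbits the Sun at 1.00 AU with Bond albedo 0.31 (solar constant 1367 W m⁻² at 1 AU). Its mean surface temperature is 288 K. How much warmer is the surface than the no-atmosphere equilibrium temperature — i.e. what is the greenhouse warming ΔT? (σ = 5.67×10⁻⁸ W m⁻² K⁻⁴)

ΔT ≈ 34.1 K

S = 1367/1.00² = 1367 W m⁻².
T_eq = [S(1−A)/(4σ)]^(1/4) = [1367×0.69/(4×5.67×10⁻⁸)]^(1/4) = 253.9 K.
ΔT = T_surf − T_eq = 288 − 253.9.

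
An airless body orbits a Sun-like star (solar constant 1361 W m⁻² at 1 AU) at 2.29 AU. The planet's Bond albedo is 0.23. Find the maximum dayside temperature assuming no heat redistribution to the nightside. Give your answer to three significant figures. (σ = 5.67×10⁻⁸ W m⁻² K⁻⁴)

T_ss ≈ 244 K

Flux at 2.29 AU: S = 1361/2.29² = 260 W m⁻².
With no redistribution each surface element balances locally: S(1−A) = σT⁴.
T = [260 × 0.77 / 5.67×10⁻⁸]^(1/4) = (3.52×10⁹)^(1/4) = 244 K.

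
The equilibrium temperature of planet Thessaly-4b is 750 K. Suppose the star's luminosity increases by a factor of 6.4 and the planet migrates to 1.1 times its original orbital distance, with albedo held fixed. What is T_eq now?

T_eq ≈ 1140 K

T_eq ∝ L^(1/4) · d^(−1/2).
T′ = 750 × 6.4^(1/4) / 1.1^(1/2) = 1140 K.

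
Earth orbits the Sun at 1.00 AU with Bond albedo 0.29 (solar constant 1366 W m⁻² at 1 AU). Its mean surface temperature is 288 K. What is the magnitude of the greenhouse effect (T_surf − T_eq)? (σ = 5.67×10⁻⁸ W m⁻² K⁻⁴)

ΔT ≈ 32.3 K

S = 1366/1.00² = 1366 W m⁻².
T_eq = [S(1−A)/(4σ)]^(1/4) = [1366×0.71/(4×5.67×10⁻⁸)]^(1/4) = 255.7 K.
ΔT = T_surf − T_eq = 288 − 255.7.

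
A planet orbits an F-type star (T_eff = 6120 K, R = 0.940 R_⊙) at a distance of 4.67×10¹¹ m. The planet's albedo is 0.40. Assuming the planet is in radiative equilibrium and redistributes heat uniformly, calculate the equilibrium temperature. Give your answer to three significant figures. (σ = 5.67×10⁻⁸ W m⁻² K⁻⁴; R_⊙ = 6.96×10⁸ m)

T_eq ≈ 143 K

R_⋆ = 0.940 × 6.96×10⁸ = 6.54×10⁸ m.
L = 4πR_⋆²σT_⋆⁴ = 4π(6.54×10⁸)² × 5.67×10⁻⁸ × (6120)⁴ = 4.28×10²⁶ W.
S = L/(4πd²) = 156 W m⁻².
Energy balance: absorbed = emitted ⇒ πR²·S(1−A) = 4πR²·σT_eq⁴, so T_eq⁴ = S(1−A)/(4σ).
T_eq = [156 × 0.60 / (4 × 5.67×10⁻⁸)]^(1/4) = (4.13×10⁸)^(1/4) = 143 K.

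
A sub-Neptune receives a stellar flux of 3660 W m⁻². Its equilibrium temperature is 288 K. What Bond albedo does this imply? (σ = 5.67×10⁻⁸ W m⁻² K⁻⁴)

A ≈ 0.57

From T_eq⁴ = S(1−A)/(4σ): 1−A = 4σT_eq⁴/S.
1−A = 4 × 5.67×10⁻⁸ × (288)⁴ / 3660 = 0.426.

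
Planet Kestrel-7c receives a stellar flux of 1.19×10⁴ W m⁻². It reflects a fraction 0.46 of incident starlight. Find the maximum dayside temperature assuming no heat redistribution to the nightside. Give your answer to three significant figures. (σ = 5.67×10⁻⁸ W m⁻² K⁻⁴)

T_ss ≈ 580 K

With no redistribution each surface element balances locally: S(1−A) = σT⁴.
T = [1.19×10⁴ × 0.54 / 5.67×10⁻⁸]^(1/4) = (1.13×10¹¹)^(1/4) = 580 K.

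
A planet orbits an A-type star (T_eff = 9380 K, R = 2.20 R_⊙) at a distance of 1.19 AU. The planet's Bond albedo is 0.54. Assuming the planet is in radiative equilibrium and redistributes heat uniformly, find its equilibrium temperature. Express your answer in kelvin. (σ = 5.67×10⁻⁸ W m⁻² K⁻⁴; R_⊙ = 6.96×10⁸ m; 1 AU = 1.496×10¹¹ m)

R_⋆ = 2.20 × 6.96×10⁸ = 1.53×10⁹ m.
d = 1.19 AU = 1.78×10¹¹ m.
L = 4πR_⋆²σT_⋆⁴ = 4π(1.53×10⁹)² × 5.67×10⁻⁸ × (9380)⁴ = 1.29×10²⁸ W.
S = L/(4πd²) = 3.25×10⁴ W m⁻².
Energy balance: absorbed = emitted ⇒ πR²·S(1−A) = 4πR²·σT_eq⁴, so T_eq⁴ = S(1−A)/(4σ).
T_eq = [3.25×10⁴ × 0.46 / (4 × 5.67×10⁻⁸)]^(1/4) = (6.59×10¹⁰)^(1/4) = 507 K.

T_eq ≈ 507 K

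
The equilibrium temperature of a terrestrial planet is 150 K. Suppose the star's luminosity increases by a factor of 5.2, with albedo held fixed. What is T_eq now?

T_eq ≈ 227 K

T_eq ∝ L^(1/4) · d^(−1/2).
T′ = 150 × 5.2^(1/4) = 227 K.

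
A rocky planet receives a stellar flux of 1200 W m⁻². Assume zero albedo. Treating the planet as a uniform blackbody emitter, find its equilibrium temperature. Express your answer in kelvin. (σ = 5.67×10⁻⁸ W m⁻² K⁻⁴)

T_eq ≈ 270 K

Energy balance: absorbed = emitted ⇒ πR²·S(1−A) = 4πR²·σT_eq⁴, so T_eq⁴ = S(1−A)/(4σ).
T_eq = [1200 × 1.00 / (4 × 5.67×10⁻⁸)]^(1/4) = (5.29×10⁹)^(1/4) = 270 K.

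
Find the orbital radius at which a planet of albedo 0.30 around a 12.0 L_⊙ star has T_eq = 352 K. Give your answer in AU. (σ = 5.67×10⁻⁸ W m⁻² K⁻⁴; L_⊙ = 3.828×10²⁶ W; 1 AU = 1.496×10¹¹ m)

L = 12.0 × 3.828×10²⁶ = 4.59×10²⁷ W.
From T_eq⁴ = L(1−A)/(16πσd²): d = √[L(1−A)/(16πσT_eq⁴)].
d = √[4.59×10²⁷ × 0.70 / (16π × 5.67×10⁻⁸ × (352)⁴)] = 2.71×10¹¹ m = 1.81 AU.

d ≈ 1.81 AU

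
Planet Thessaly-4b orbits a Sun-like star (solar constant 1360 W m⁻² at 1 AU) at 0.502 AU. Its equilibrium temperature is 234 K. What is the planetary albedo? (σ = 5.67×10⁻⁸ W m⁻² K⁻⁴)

Flux at 0.502 AU: S = 1360/0.502² = 5400 W m⁻².
From T_eq⁴ = S(1−A)/(4σ): 1−A = 4σT_eq⁴/S.
1−A = 4 × 5.67×10⁻⁸ × (234)⁴ / 5400 = 0.126.

A ≈ 0.87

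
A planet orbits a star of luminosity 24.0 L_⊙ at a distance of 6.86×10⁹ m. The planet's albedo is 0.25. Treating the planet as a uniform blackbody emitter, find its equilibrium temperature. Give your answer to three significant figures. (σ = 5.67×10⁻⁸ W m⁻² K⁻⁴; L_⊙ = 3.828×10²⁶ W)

L = 24.0 × 3.828×10²⁶ = 9.19×10²⁷ W.
Flux: S = L/(4πd²) = 9.19×10²⁷/(4π×(6.86×10⁹)²) = 1.55×10⁷ W m⁻².
Energy balance: absorbed = emitted ⇒ πR²·S(1−A) = 4πR²·σT_eq⁴, so T_eq⁴ = S(1−A)/(4σ).
T_eq = [1.55×10⁷ × 0.75 / (4 × 5.67×10⁻⁸)]^(1/4) = (5.14×10¹³)^(1/4) = 2680 K.

T_eq ≈ 2680 K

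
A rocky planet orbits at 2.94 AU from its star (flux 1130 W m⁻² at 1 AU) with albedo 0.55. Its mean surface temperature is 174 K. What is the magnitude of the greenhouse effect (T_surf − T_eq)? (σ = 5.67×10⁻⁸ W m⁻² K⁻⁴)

ΔT ≈ 47.1 K

S = 1130/2.94² = 130.7 W m⁻².
T_eq = [S(1−A)/(4σ)]^(1/4) = [130.7×0.45/(4×5.67×10⁻⁸)]^(1/4) = 126.9 K.
ΔT = T_surf − T_eq = 174 − 126.9.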